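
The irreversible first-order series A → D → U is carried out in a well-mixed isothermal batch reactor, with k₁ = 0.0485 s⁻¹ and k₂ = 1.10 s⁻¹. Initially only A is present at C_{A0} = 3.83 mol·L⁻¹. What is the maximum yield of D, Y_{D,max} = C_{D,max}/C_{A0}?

0.0382

Evaluating C_D at t_opt = ln(k₂/k₁)/(k₂−k₁) gives C_{D,max}/C_{A0} = (k₁/k₂)^[k₂/(k₂−k₁)].
= (0.0485/1.10)^(1.10/(1.10−0.0485)) = (0.04409)^(1.046) = 0.03818.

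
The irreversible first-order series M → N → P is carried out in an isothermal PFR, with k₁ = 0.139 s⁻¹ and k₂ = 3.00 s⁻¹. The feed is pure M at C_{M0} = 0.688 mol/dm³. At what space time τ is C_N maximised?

For first-order series the maximum of C_N occurs at τ_opt = ln(k₂/k₁)/(k₂−k₁).
= ln(3.00/0.139)/(3.00−0.139) = ln(21.58)/2.861 = 3.072/2.861 = 1.07 s.

1.07 s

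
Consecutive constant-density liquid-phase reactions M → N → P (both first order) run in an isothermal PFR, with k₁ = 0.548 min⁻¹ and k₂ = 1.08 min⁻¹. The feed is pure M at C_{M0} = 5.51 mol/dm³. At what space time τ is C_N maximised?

The intermediate peaks when r₁ = r₂, i.e. k₁e^(−k₁τ) = k₂e^(−k₂τ), giving τ_opt = ln(k₂/k₁)/(k₂−k₁).
= ln(1.08/0.548)/(1.08−0.548) = ln(1.971)/0.5320 = 0.6784/0.5320 = 1.28 min.

1.28 min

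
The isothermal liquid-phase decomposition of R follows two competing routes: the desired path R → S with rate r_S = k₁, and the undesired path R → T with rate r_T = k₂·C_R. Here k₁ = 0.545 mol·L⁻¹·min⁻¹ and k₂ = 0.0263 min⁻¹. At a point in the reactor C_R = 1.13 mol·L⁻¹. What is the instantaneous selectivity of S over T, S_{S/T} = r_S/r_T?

S_{S/T} = r_S/r_T = (k₁)/(k₂·C_R) = (k₁/k₂)·C_R⁻¹.
= (0.545) / (0.0263×1.130) = 0.5450/0.02972 = 18.3.

18.3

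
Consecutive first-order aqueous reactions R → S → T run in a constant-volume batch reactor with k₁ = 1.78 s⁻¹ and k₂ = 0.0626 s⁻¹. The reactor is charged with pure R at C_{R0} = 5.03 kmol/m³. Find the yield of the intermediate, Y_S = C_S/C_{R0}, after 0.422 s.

For first-order series with pure R initially, C_S(t) = k₁C_{R0}/(k₂−k₁)·(e^(−k₁t) − e^(−k₂t)).
e^(−k₁t) = e^(−1.78×0.422) = e^(−0.7512) = 0.4718; e^(−k₂t) = e^(−0.02642) = 0.9739.
C_S = 1.78×5.03/(0.0626−1.78) × (0.4718−0.9739) = (-5.213)×(-0.5021) = 2.618 kmol/m³.
Y_S = C_S/C_{R0} = 2.618/5.03 = 0.520.

0.520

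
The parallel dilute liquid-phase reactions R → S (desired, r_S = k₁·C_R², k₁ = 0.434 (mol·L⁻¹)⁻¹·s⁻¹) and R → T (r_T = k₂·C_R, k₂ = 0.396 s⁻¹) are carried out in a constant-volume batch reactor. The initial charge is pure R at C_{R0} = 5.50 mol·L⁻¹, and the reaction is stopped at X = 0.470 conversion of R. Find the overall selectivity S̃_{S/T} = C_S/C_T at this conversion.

C_R = C_{R0}(1−X) = 2.915 mol·L⁻¹.
Along a PFR/batch, dC_T/dC_R = −r_T/(r_S+r_T) = −k₂/(k₂+k₁·C_R).
Integrating from C_{R0} to C_R: C_T = (0.396/0.434)·ln[(0.396+0.434·5.50)/(0.396+0.434·2.92)] = 0.9124·ln(2.783/1.661) = 0.4709 mol·L⁻¹.
Then C_S = (C_{R0}−C_R) − C_T = 2.585 − 0.4709 = 2.114 mol·L⁻¹.
S̃_{S/T} = C_S/C_T = 2.114/0.4709 = 4.49.

4.49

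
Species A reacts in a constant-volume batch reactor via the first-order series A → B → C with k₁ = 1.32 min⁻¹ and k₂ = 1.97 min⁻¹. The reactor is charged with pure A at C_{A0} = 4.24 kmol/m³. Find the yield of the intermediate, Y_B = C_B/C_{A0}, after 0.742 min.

The intermediate concentration in a first-order A→B→C sequence is C_B = k₁C_{A0}(e^(−k₁t) − e^(−k₂t))/(k₂−k₁).
e^(−k₁t) = e^(−1.32×0.742) = e^(−0.9794) = 0.3755; e^(−k₂t) = e^(−1.462) = 0.2318.
C_B = 1.32×4.24/(1.97−1.32) × (0.3755−0.2318) = 8.610×0.1437 = 1.237 kmol/m³.
Y_B = C_B/C_{A0} = 1.237/4.24 = 0.292.

0.292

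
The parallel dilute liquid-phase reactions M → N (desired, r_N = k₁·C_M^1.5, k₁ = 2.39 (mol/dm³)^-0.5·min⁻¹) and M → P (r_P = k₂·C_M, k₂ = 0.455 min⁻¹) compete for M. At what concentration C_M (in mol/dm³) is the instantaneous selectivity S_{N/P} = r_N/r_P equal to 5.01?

0.910 mol/dm³

S_{N/P} = (k₁/k₂)·C_M^0.5 ⇒ C_M = (S·k₂/k₁)^(2).
= (5.01×0.455/2.39)^(2) = (0.9538)^(2) = 0.910 mol/dm³.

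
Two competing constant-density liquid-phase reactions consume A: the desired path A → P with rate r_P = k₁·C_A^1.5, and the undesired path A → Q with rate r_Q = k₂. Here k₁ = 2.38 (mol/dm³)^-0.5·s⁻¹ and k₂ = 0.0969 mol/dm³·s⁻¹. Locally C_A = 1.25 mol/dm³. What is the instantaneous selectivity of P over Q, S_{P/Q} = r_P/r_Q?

S_{P/Q} = r_P/r_Q = (k₁·C_A^1.5)/(k₂) = (k₁/k₂)·C_A^1.5.
= (2.38×1.250^1.5) / (0.0969) = 3.326/0.09690 = 34.3.
Since the desired path is higher order in A, keeping C_A high (PFR or concentrated feed) favours P.

34.3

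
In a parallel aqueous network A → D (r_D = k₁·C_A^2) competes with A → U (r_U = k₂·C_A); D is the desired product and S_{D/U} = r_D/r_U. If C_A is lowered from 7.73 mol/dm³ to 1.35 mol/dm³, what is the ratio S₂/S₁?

S_{D/U} = (k₁/k₂)·C_A, so S₂/S₁ = (C_{A,2}/C_{A,1}).
= 1.35/7.73 = 0.175.

0.175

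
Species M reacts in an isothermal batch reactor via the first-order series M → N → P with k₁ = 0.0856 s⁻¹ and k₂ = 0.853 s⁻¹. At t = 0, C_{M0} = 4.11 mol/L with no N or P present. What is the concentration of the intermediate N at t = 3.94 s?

0.311 mol/L

The intermediate concentration in a first-order A→B→C sequence is C_N = k₁C_{M0}(e^(−k₁t) − e^(−k₂t))/(k₂−k₁).
e^(−k₁t) = e^(−0.0856×3.94) = e^(−0.3373) = 0.7137; e^(−k₂t) = e^(−3.361) = 0.03471.
C_N = 0.0856×4.11/(0.853−0.0856) × (0.7137−0.03471) = 0.4585×0.6790 = 0.3113 mol/L.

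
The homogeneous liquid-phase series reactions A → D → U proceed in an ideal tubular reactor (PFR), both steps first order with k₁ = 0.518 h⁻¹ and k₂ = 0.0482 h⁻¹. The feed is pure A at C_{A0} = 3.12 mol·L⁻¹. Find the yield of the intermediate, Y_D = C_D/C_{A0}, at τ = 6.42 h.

For first-order series with pure A initially, C_D(τ) = k₁C_{A0}/(k₂−k₁)·(e^(−k₁τ) − e^(−k₂τ)).
e^(−k₁τ) = e^(−0.518×6.42) = e^(−3.326) = 0.03595; e^(−k₂τ) = e^(−0.3094) = 0.7339.
C_D = 0.518×3.12/(0.0482−0.518) × (0.03595−0.7339) = (-3.440)×(-0.6979) = 2.401 mol·L⁻¹.
Y_D = C_D/C_{A0} = 2.401/3.12 = 0.770.

0.770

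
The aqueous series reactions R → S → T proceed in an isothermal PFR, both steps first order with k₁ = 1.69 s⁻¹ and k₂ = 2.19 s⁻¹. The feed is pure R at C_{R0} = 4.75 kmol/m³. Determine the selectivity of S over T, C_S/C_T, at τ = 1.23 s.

Solving the coupled first-order balances gives C_S(τ) = [k₁/(k₂−k₁)]·C_{R0}·(e^(−k₁τ) − e^(−k₂τ)).
e^(−k₁τ) = e^(−1.69×1.23) = e^(−2.079) = 0.1251; e^(−k₂τ) = e^(−2.694) = 0.06763.
C_S = 1.69×4.75/(2.19−1.69) × (0.1251−0.06763) = 16.05×0.05746 = 0.9226 kmol/m³.
C_R = C_{R0}e^(−k₁τ) = 0.5942 kmol/m³, so C_T = C_{R0}−C_R−C_S = 3.233 kmol/m³; C_S/C_T = 0.285.

0.285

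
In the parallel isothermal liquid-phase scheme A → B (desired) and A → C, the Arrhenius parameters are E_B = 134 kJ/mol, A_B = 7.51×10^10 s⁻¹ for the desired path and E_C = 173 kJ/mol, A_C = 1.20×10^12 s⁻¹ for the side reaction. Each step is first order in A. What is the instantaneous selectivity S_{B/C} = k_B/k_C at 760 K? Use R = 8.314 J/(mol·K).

30.0

Since both paths have the same order in A, the concentration cancels and S_{B/C} = k_B/k_C = (A_B/A_C)·exp[(E_C−E_B)/(RT)].
(E_C−E_B)/(RT) = (173−134)×10³/(8.314×760) = 39000/6319 = 6.172.
k_B/k_C = (7.51×10^10/1.20×10^12)·exp(6.172) = 0.06258 × 479.2 = 30.0.
Since E_B < E_C, lowering the temperature improves selectivity toward B.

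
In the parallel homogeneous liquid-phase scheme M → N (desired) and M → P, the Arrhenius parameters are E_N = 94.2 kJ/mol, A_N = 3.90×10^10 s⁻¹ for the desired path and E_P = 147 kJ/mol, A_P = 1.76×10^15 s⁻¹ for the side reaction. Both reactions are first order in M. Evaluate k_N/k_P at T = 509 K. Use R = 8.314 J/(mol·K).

k_N/k_P = (A_N/A_P)·exp[−(E_N−E_P)/(RT)] = (A_N/A_P)·exp[(E_P−E_N)/(RT)].
(E_P−E_N)/(RT) = (147−94.2)×10³/(8.314×509) = 52800/4232 = 12.48.
k_N/k_P = (3.90×10^10/1.76×10^15)·exp(12.48) = 2.216×10^-5 × 2.622×10^5 = 5.81.
Since E_N < E_P, lowering the temperature improves selectivity toward N.

5.81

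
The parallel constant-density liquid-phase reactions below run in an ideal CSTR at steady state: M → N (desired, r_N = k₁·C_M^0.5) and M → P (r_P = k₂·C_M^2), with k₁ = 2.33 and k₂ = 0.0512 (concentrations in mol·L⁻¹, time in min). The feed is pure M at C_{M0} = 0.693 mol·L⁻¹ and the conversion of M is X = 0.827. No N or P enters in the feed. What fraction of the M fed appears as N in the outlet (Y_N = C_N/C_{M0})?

Exit C_M = C_{M0}(1−X) = 0.693×0.173 = 0.1199 mol·L⁻¹.
A CSTR operates uniformly at the exit composition, giving r_N = 0.8068 and r_P = 7.359×10^-4 (each k·C_M^n at C_M = 0.1199).
Fraction of consumed M going to N: r_N/(r_N+r_P) = 0.9991.
C_N = 0.9991·C_{M0}·X = 0.9991×0.693×0.827 = 0.573 mol·L⁻¹; Y_N = C_N/C_{M0} = 0.826.

0.826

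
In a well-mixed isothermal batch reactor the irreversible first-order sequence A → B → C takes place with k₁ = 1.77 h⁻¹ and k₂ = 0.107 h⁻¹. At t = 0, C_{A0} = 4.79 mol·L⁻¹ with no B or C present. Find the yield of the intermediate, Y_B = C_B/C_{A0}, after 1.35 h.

0.824

The intermediate concentration in a first-order A→B→C sequence is C_B = k₁C_{A0}(e^(−k₁t) − e^(−k₂t))/(k₂−k₁).
e^(−k₁t) = e^(−1.77×1.35) = e^(−2.390) = 0.09168; e^(−k₂t) = e^(−0.1444) = 0.8655.
C_B = 1.77×4.79/(0.107−1.77) × (0.09168−0.8655) = (-5.098)×(-0.7738) = 3.945 mol·L⁻¹.
Y_B = C_B/C_{A0} = 3.945/4.79 = 0.824.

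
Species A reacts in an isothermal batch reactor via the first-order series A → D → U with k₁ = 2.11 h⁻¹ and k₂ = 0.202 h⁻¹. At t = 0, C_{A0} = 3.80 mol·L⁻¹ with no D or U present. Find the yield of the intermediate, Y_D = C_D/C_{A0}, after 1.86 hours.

0.738

Solving the coupled first-order balances gives C_D(t) = [k₁/(k₂−k₁)]·C_{A0}·(e^(−k₁t) − e^(−k₂t)).
e^(−k₁t) = e^(−2.11×1.86) = e^(−3.925) = 0.01975; e^(−k₂t) = e^(−0.3757) = 0.6868.
C_D = 2.11×3.80/(0.202−2.11) × (0.01975−0.6868) = (-4.202)×(-0.6670) = 2.803 mol·L⁻¹.
Y_D = C_D/C_{A0} = 2.803/3.80 = 0.738.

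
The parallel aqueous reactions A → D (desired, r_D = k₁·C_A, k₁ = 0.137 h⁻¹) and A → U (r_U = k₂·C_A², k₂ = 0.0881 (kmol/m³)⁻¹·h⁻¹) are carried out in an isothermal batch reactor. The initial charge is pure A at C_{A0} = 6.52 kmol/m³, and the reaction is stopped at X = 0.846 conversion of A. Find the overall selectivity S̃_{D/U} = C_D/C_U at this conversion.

0.479

C_A = C_{A0}(1−X) = 1.004 kmol/m³.
Along a PFR/batch, dC_D/dC_A = −r_D/(r_D+r_U) = −k₁/(k₁+k₂·C_A).
Integrating from C_{A0} to C_A: C_D = (0.137/0.0881)·ln[(0.137+0.0881·6.52)/(0.137+0.0881·1.00)] = 1.555·ln(0.7114/0.2255) = 1.787 kmol/m³.
C_U = (C_{A0}−C_A)−C_D = 3.729 kmol/m³; S̃_{D/U} = 1.787/3.729 = 0.479.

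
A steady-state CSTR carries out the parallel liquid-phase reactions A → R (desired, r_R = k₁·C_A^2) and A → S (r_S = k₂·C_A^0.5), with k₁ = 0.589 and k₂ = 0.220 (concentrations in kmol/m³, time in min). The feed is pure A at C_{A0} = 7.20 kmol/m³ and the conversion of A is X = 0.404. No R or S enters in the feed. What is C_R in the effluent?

2.79 kmol/m³

Exit C_A = C_{A0}(1−X) = 7.20×0.596 = 4.291 kmol/m³.
A CSTR operates uniformly at the exit composition, giving r_R = 10.85 and r_S = 0.4557 (each k·C_A^n at C_A = 4.291).
Fraction of consumed A going to R: r_R/(r_R+r_S) = 0.9597.
C_R = 0.9597·C_{A0}·X = 0.9597×7.20×0.404 = 2.79 kmol/m³.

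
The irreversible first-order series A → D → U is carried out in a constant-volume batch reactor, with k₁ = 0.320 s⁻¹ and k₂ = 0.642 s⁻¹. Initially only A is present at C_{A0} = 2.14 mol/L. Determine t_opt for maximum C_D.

Setting dC_D/dt = 0 gives t_opt = ln(k₂/k₁)/(k₂−k₁).
= ln(0.642/0.320)/(0.642−0.320) = ln(2.006)/0.3220 = 0.6963/0.3220 = 2.16 s.

2.16 s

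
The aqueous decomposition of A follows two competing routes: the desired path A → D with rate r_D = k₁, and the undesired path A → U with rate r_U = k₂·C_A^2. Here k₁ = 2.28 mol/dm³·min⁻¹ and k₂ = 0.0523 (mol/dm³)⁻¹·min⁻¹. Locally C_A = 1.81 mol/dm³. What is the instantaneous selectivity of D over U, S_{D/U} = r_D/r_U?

S_{D/U} = r_D/r_U = (k₁)/(k₂·C_A^2) = (k₁/k₂)·C_A^-2.
= (2.28) / (0.0523×1.810^2) = 2.280/0.1713 = 13.3.
The undesired path is higher order in A, so low C_A (CSTR or dilute feed) favours D.

13.3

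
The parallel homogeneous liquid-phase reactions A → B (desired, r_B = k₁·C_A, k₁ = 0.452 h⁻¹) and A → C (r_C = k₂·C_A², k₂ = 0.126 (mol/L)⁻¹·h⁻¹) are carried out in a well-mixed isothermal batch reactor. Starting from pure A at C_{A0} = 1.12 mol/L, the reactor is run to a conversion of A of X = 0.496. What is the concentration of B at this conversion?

0.450 mol/L

C_A = C_{A0}(1−X) = 0.5645 mol/L.
Along a PFR/batch, dC_B/dC_A = −r_B/(r_B+r_C) = −k₁/(k₁+k₂·C_A).
Integrating from C_{A0} to C_A: C_B = (0.452/0.126)·ln[(0.452+0.126·1.12)/(0.452+0.126·0.564)] = 3.587·ln(0.5931/0.5231) = 0.4505 mol/L.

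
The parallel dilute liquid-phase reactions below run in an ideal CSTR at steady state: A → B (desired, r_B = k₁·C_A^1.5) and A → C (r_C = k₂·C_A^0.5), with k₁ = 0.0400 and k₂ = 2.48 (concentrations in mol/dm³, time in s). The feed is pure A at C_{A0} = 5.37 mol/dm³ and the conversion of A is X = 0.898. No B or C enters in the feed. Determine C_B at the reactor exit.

Exit C_A = C_{A0}(1−X) = 5.37×0.102 = 0.5477 mol/dm³.
A CSTR operates uniformly at the exit composition, giving r_B = 0.01622 and r_C = 1.835 (each k·C_A^n at C_A = 0.5477).
Fraction of consumed A going to B: r_B/(r_B+r_C) = 0.008757.
C_B = 0.008757·C_{A0}·X = 0.008757×5.37×0.898 = 0.0422 mol/dm³.

0.0422 mol/dm³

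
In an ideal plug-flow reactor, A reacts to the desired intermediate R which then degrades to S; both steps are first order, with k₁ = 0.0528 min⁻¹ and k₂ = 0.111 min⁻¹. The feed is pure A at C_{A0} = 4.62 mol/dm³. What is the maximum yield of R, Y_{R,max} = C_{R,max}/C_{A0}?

0.242

At the optimum, C_{R,max}/C_{A0} = (k₁/k₂)^[k₂/(k₂−k₁)].
= (0.0528/0.111)^(0.111/(0.111−0.0528)) = (0.4757)^(1.907) = 0.2424.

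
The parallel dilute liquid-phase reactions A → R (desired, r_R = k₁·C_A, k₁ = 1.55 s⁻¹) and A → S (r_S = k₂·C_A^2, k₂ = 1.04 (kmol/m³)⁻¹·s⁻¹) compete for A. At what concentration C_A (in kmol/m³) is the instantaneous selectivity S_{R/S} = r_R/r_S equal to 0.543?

S_{R/S} = (k₁/k₂)·C_A⁻¹ ⇒ C_A = (S·k₂/k₁)^(-1).
= (0.543×1.04/1.55)^(-1) = (0.3643)^(-1) = 2.74 kmol/m³.

2.74 kmol/m³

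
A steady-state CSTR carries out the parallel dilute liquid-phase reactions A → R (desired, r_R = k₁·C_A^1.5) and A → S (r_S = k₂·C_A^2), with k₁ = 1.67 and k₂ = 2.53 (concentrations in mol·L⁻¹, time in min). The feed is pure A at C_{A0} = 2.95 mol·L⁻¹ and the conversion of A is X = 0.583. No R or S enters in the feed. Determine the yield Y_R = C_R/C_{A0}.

Exit C_A = C_{A0}(1−X) = 2.95×0.417 = 1.230 mol·L⁻¹.
A CSTR operates uniformly at the exit composition, giving r_R = 2.279 and r_S = 3.829 (each k·C_A^n at C_A = 1.230).
Fraction of consumed A going to R: r_R/(r_R+r_S) = 0.3731.
C_R = 0.3731·C_{A0}·X = 0.3731×2.95×0.583 = 0.642 mol·L⁻¹; Y_R = C_R/C_{A0} = 0.218.

0.218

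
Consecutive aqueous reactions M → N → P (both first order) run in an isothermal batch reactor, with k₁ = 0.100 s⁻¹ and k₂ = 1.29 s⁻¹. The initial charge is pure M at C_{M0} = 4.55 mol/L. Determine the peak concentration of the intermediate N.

0.285 mol/L

At the optimum, C_{N,max}/C_{M0} = (k₁/k₂)^[k₂/(k₂−k₁)].
= (0.100/1.29)^(1.29/(1.29−0.100)) = (0.07752)^(1.084) = 0.06253.
C_{N,max} = 0.06253×4.55 = 0.285 mol/L.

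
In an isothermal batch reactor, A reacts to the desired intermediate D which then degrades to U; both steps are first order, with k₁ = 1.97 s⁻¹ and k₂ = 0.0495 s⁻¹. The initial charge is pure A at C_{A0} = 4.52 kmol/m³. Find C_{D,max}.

4.11 kmol/m³

For a first-order series the maximum intermediate yield is C_{D,max}/C_{A0} = (k₁/k₂)^[k₂/(k₂−k₁)].
= (1.97/0.0495)^(0.0495/(0.0495−1.97)) = (39.80)^(-0.02577) = 0.9094.
C_{D,max} = 0.9094×4.52 = 4.11 kmol/m³.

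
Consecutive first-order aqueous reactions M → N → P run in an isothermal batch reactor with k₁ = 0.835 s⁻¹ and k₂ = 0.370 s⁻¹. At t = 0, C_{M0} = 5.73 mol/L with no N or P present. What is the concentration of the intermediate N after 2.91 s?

For first-order series with pure M initially, C_N(t) = k₁C_{M0}/(k₂−k₁)·(e^(−k₁t) − e^(−k₂t)).
e^(−k₁t) = e^(−0.835×2.91) = e^(−2.430) = 0.08805; e^(−k₂t) = e^(−1.077) = 0.3407.
C_N = 0.835×5.73/(0.370−0.835) × (0.08805−0.3407) = (-10.29)×(-0.2527) = 2.600 mol/L.

2.60 mol/L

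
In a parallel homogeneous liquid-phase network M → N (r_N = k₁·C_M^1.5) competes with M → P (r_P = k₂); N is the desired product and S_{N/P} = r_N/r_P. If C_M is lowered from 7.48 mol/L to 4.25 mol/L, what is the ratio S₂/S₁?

S_{N/P} = (k₁/k₂)·C_M^1.5, so S₂/S₁ = (C_{M,2}/C_{M,1})^1.5.
= (4.25/7.48)^1.5 = (0.5682)^1.5 = 0.428.
Selectivity toward N falls as C_M falls — high-concentration operation is favoured.

0.428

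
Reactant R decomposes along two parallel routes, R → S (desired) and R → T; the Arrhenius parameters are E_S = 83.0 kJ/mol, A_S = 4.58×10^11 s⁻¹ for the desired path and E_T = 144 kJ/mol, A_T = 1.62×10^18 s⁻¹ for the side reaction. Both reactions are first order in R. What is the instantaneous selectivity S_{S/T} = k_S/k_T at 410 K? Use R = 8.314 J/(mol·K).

k_S/k_T = (A_S/A_T)·exp[−(E_S−E_T)/(RT)] = (A_S/A_T)·exp[(E_T−E_S)/(RT)].
(E_T−E_S)/(RT) = (144−83.0)×10³/(8.314×410) = 61000/3409 = 17.90.
k_S/k_T = (4.58×10^11/1.62×10^18)·exp(17.90) = 2.827×10^-7 × 5.913×10^7 = 16.7.

16.7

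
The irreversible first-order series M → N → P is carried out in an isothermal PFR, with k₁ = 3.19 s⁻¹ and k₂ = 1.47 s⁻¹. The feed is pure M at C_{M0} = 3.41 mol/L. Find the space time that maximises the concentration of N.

0.450 s

For first-order series the maximum of C_N occurs at τ_opt = ln(k₂/k₁)/(k₂−k₁).
= ln(1.47/3.19)/(1.47−3.19) = ln(0.4608)/-1.720 = -0.7748/-1.720 = 0.450 s.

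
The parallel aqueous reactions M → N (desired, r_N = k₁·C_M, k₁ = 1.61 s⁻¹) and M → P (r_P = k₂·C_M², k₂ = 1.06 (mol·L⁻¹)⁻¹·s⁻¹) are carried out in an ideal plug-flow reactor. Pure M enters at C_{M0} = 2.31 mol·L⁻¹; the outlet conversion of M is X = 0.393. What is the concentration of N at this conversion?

C_M = C_{M0}(1−X) = 1.402 mol·L⁻¹.
Along a PFR/batch, dC_N/dC_M = −r_N/(r_N+r_P) = −k₁/(k₁+k₂·C_M).
Integrating from C_{M0} to C_M: C_N = (1.61/1.06)·ln[(1.61+1.06·2.31)/(1.61+1.06·1.40)] = 1.519·ln(4.059/3.096) = 0.4111 mol·L⁻¹.

0.411 mol·L⁻¹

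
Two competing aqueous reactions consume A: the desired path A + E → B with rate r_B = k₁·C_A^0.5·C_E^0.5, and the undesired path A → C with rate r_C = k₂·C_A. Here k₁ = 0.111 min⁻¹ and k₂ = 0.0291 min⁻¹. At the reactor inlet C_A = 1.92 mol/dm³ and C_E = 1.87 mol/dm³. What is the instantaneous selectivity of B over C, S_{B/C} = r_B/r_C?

3.76

S_{B/C} = r_B/r_C = (k₁·C_A^0.5·C_E^0.5)/(k₂·C_A) = (k₁/k₂)·C_A^-0.5·C_E^0.5.
= (0.111×1.920^0.5×1.870^0.5) / (0.0291×1.920) = 0.2103/0.05587 = 3.76.
The undesired path is higher order in A, so low C_A (CSTR or dilute feed) favours B.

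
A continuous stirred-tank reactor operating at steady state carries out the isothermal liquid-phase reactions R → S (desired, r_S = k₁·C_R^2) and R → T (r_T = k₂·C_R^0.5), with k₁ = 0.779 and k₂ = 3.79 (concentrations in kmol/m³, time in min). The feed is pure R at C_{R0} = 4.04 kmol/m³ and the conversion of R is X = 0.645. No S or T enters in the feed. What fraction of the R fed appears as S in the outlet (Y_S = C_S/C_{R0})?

Exit C_R = C_{R0}(1−X) = 4.04×0.355 = 1.434 kmol/m³.
Rates in a CSTR are evaluated at the outlet concentration: r_S = 0.779×1.434^2 = 1.602, r_T = 3.79×1.434^0.5 = 4.539.
Fraction of consumed R going to S: r_S/(r_S+r_T) = 0.2609.
C_S = 0.2609·C_{R0}·X = 0.2609×4.04×0.645 = 0.680 kmol/m³; Y_S = C_S/C_{R0} = 0.168.

0.168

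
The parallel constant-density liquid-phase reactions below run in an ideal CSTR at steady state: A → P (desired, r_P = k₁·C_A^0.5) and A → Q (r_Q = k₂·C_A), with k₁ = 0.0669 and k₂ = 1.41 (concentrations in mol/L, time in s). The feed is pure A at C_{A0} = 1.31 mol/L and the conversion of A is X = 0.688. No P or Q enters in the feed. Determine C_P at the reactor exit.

Exit C_A = C_{A0}(1−X) = 1.31×0.312 = 0.4087 mol/L.
A CSTR operates uniformly at the exit composition, giving r_P = 0.04277 and r_Q = 0.5763 (each k·C_A^n at C_A = 0.4087).
Fraction of consumed A going to P: r_P/(r_P+r_Q) = 0.06909.
C_P = 0.06909·C_{A0}·X = 0.06909×1.31×0.688 = 0.0623 mol/L.

0.0623 mol/L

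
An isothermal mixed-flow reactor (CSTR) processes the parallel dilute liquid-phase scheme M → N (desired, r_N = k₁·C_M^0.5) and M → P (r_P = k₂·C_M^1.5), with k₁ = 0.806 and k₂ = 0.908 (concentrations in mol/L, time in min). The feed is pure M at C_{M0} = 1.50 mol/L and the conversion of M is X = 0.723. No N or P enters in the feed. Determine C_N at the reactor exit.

0.739 mol/L

Exit C_M = C_{M0}(1−X) = 1.50×0.277 = 0.4155 mol/L.
In a CSTR the entire volume is at exit conditions, so r_N = 0.806×0.4155^0.5 = 0.5195 and r_P = 0.908×0.4155^1.5 = 0.2432.
Fraction of consumed M going to N: r_N/(r_N+r_P) = 0.6812.
C_N = 0.6812·C_{M0}·X = 0.6812×1.50×0.723 = 0.739 mol/L.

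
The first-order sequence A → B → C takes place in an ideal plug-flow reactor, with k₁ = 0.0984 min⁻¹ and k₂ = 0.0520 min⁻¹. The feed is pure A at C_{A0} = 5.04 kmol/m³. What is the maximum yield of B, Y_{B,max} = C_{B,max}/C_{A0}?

At the optimum, C_{B,max}/C_{A0} = (k₁/k₂)^[k₂/(k₂−k₁)].
= (0.0984/0.0520)^(0.0520/(0.0520−0.0984)) = (1.892)^(-1.121) = 0.4893.

0.489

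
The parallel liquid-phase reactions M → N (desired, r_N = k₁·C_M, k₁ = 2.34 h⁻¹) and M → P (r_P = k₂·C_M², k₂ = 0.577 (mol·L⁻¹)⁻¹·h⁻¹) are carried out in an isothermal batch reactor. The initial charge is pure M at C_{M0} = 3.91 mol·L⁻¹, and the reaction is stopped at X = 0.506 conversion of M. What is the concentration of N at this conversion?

1.16 mol·L⁻¹

C_M = C_{M0}(1−X) = 1.932 mol·L⁻¹.
Along a PFR/batch, dC_N/dC_M = −r_N/(r_N+r_P) = −k₁/(k₁+k₂·C_M).
Integrating from C_{M0} to C_M: C_N = (2.34/0.577)·ln[(2.34+0.577·3.91)/(2.34+0.577·1.93)] = 4.055·ln(4.596/3.454) = 1.158 mol·L⁻¹.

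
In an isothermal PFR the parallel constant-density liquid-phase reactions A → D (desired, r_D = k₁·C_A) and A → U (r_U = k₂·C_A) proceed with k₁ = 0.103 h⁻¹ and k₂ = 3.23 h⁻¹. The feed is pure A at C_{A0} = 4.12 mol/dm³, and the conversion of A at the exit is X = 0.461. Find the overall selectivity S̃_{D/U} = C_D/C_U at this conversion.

0.0319

C_A = C_{A0}(1−X) = 2.221 mol/dm³.
Both paths are first order in A, so the instantaneous fraction to D is constant: dC_D/d(−C_A) = k₁/(k₁+k₂) = 0.03090.
C_D = 0.03090·(C_{A0}−C_A) = 0.03090×1.899 = 0.0587 mol/dm³.
C_U = (C_{A0}−C_A)−C_D = 1.841 mol/dm³; S̃_{D/U} = 0.05869/1.841 = 0.0319.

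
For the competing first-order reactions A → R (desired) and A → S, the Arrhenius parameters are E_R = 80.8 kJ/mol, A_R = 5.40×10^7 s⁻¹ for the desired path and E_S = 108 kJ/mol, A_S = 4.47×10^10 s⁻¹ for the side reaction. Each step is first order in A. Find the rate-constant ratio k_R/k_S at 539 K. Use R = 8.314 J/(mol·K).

k_R/k_S = (A_R/A_S)·exp[−(E_R−E_S)/(RT)] = (A_R/A_S)·exp[(E_S−E_R)/(RT)].
(E_S−E_R)/(RT) = (108−80.8)×10³/(8.314×539) = 27200/4481 = 6.070.
k_R/k_S = (5.40×10^7/4.47×10^10)·exp(6.070) = 0.001208 × 432.6 = 0.523.
Since E_R < E_S, lowering the temperature improves selectivity toward R.

0.523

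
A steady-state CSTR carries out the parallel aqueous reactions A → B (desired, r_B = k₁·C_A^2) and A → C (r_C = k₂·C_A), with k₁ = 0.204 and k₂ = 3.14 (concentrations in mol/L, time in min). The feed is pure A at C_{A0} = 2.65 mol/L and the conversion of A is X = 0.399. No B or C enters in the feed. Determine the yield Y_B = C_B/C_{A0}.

Exit C_A = C_{A0}(1−X) = 2.65×0.601 = 1.593 mol/L.
In a CSTR the entire volume is at exit conditions, so r_B = 0.204×1.593^2 = 0.5175 and r_C = 3.14×1.593 = 5.001.
Fraction of consumed A going to B: r_B/(r_B+r_C) = 0.09377.
C_B = 0.09377·C_{A0}·X = 0.09377×2.65×0.399 = 0.0991 mol/L; Y_B = C_B/C_{A0} = 0.0374.

0.0374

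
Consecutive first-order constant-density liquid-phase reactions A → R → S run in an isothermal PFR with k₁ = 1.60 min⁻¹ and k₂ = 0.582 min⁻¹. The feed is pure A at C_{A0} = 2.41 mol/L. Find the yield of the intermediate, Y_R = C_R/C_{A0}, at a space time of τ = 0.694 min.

Solving the coupled first-order balances gives C_R(τ) = [k₁/(k₂−k₁)]·C_{A0}·(e^(−k₁τ) − e^(−k₂τ)).
e^(−k₁τ) = e^(−1.60×0.694) = e^(−1.110) = 0.3294; e^(−k₂τ) = e^(−0.4039) = 0.6677.
C_R = 1.60×2.41/(0.582−1.60) × (0.3294−0.6677) = (-3.788)×(-0.3383) = 1.281 mol/L.
Y_R = C_R/C_{A0} = 1.281/2.41 = 0.532.

0.532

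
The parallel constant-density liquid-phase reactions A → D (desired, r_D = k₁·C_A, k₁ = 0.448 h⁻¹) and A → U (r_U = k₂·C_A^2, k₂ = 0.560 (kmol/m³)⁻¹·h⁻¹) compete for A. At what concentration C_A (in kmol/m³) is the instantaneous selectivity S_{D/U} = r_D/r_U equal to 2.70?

S_{D/U} = (k₁/k₂)·C_A⁻¹ ⇒ C_A = (S·k₂/k₁)^(-1).
= (2.70×0.560/0.448)^(-1) = (3.375)^(-1) = 0.296 kmol/m³.

0.296 kmol/m³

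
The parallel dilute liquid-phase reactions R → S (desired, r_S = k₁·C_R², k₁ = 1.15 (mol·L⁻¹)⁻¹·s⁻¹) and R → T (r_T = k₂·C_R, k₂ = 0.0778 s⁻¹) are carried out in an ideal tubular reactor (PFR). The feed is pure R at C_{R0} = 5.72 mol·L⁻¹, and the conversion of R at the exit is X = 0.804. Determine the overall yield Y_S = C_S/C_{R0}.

0.785

C_R = C_{R0}(1−X) = 1.121 mol·L⁻¹.
Along a PFR/batch, dC_T/dC_R = −r_T/(r_S+r_T) = −k₂/(k₂+k₁·C_R).
Integrating from C_{R0} to C_R: C_T = (0.0778/1.15)·ln[(0.0778+1.15·5.72)/(0.0778+1.15·1.12)] = 0.06765·ln(6.656/1.367) = 0.1071 mol·L⁻¹.
Then C_S = (C_{R0}−C_R) − C_T = 4.599 − 0.1071 = 4.492 mol·L⁻¹.
Y_S = C_S/C_{R0} = 4.492/5.72 = 0.785.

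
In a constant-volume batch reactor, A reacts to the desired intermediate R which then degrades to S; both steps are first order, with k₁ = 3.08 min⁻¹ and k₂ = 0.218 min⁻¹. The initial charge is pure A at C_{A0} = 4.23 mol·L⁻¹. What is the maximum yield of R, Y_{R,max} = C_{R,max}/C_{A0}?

0.817

Evaluating C_R at t_opt = ln(k₂/k₁)/(k₂−k₁) gives C_{R,max}/C_{A0} = (k₁/k₂)^[k₂/(k₂−k₁)].
= (3.08/0.218)^(0.218/(0.218−3.08)) = (14.13)^(-0.07617) = 0.8173.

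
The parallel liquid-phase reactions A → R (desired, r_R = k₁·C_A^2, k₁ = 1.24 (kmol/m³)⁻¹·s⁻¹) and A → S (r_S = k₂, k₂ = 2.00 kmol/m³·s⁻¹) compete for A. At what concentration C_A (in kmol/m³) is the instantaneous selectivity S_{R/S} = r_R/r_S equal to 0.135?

S_{R/S} = (k₁/k₂)·C_A^2 ⇒ C_A = (S·k₂/k₁)^(0.5).
= (0.135×2.00/1.24)^(0.5) = (0.2177)^(0.5) = 0.467 kmol/m³.

0.467 kmol/m³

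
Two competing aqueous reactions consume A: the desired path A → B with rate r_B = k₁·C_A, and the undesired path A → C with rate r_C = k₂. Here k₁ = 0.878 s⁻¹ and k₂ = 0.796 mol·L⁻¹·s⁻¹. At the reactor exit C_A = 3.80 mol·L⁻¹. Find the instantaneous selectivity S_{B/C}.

4.19

S_{B/C} = r_B/r_C = (k₁·C_A)/(k₂) = (k₁/k₂)·C_A.
= (0.878×3.800) / (0.796) = 3.336/0.7960 = 4.19.
Since the desired path is higher order in A, keeping C_A high (PFR or concentrated feed) favours B.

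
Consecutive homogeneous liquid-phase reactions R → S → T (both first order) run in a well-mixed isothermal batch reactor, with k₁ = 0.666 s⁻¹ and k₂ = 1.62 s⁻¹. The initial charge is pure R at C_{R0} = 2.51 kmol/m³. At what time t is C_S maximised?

0.932 s

For first-order series the maximum of C_S occurs at t_opt = ln(k₂/k₁)/(k₂−k₁).
= ln(1.62/0.666)/(1.62−0.666) = ln(2.432)/0.9540 = 0.8889/0.9540 = 0.932 s.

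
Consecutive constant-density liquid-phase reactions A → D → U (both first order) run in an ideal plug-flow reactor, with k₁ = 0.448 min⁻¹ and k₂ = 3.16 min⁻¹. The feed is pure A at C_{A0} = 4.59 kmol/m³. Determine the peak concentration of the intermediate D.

0.471 kmol/m³

At the optimum, C_{D,max}/C_{A0} = (k₁/k₂)^[k₂/(k₂−k₁)].
= (0.448/3.16)^(3.16/(3.16−0.448)) = (0.1418)^(1.165) = 0.1027.
C_{D,max} = 0.1027×4.59 = 0.471 kmol/m³.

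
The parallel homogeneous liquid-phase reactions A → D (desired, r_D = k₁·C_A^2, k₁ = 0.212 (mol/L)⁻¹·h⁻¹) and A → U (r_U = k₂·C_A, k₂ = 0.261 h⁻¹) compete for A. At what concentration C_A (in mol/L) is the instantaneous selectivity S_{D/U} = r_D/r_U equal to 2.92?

S_{D/U} = (k₁/k₂)·C_A ⇒ C_A = S·k₂/k₁.
= 2.92×0.261/0.212 = 3.59 mol/L.

3.59 mol/L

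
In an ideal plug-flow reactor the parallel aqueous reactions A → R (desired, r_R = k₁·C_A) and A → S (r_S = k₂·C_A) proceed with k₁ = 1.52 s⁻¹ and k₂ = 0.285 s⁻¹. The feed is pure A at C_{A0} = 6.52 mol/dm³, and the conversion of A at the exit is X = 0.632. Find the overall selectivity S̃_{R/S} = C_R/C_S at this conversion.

5.33

C_A = C_{A0}(1−X) = 2.399 mol/dm³.
Both paths are first order in A, so the instantaneous fraction to R is constant: dC_R/d(−C_A) = k₁/(k₁+k₂) = 0.8421.
C_R = 0.8421·(C_{A0}−C_A) = 0.8421×4.121 = 3.47 mol/dm³.
C_S = (C_{A0}−C_A)−C_R = 0.6506 mol/dm³; S̃_{R/S} = 3.470/0.6506 = 5.33.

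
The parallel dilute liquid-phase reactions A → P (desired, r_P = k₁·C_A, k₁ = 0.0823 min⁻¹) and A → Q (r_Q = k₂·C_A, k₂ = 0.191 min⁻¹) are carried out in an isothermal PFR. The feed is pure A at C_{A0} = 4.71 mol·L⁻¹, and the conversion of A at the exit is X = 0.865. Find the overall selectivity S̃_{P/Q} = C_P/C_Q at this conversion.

0.431

C_A = C_{A0}(1−X) = 0.6359 mol·L⁻¹.
Both paths are first order in A, so the instantaneous fraction to P is constant: dC_P/d(−C_A) = k₁/(k₁+k₂) = 0.3011.
C_P = 0.3011·(C_{A0}−C_A) = 0.3011×4.074 = 1.23 mol·L⁻¹.
C_Q = (C_{A0}−C_A)−C_P = 2.847 mol·L⁻¹; S̃_{P/Q} = 1.227/2.847 = 0.431.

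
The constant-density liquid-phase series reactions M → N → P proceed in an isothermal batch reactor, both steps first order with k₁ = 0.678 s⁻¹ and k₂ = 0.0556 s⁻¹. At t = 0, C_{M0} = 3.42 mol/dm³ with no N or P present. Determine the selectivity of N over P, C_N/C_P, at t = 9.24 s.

1.86

For first-order series with pure M initially, C_N(t) = k₁C_{M0}/(k₂−k₁)·(e^(−k₁t) − e^(−k₂t)).
e^(−k₁t) = e^(−0.678×9.24) = e^(−6.265) = 0.001902; e^(−k₂t) = e^(−0.5137) = 0.5983.
C_N = 0.678×3.42/(0.0556−0.678) × (0.001902−0.5983) = (-3.726)×(-0.5963) = 2.222 mol/dm³.
C_M = C_{M0}e^(−k₁t) = 0.006506 mol/dm³, so C_P = C_{M0}−C_M−C_N = 1.192 mol/dm³; C_N/C_P = 1.86.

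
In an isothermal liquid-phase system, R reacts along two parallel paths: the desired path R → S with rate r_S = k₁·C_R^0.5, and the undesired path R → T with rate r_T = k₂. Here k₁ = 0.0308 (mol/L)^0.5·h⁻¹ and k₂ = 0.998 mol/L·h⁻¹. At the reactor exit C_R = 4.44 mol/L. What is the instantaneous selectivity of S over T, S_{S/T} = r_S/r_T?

0.0650

S_{S/T} = r_S/r_T = (k₁·C_R^0.5)/(k₂) = (k₁/k₂)·C_R^0.5.
= (0.0308×4.440^0.5) / (0.998) = 0.06490/0.9980 = 0.0650.
Since the desired path is higher order in R, keeping C_R high (PFR or concentrated feed) favours S.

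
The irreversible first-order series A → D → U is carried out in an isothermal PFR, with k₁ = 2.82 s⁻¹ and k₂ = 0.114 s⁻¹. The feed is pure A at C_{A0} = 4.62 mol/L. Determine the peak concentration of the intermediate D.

4.04 mol/L

For a first-order series the maximum intermediate yield is C_{D,max}/C_{A0} = (k₁/k₂)^[k₂/(k₂−k₁)].
= (2.82/0.114)^(0.114/(0.114−2.82)) = (24.74)^(-0.04213) = 0.8736.
C_{D,max} = 0.8736×4.62 = 4.04 mol/L.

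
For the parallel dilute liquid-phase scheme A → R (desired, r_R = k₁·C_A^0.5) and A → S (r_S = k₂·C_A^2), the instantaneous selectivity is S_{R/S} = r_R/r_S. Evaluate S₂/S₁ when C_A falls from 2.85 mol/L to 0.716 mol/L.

7.94

S_{R/S} = (k₁/k₂)·C_A^-1.5, so S₂/S₁ = (C_{A,2}/C_{A,1})^-1.5.
= (0.716/2.85)^(-1.5) = (0.2512)^(-1.5) = 7.94.
Selectivity toward R rises as C_A falls — low-concentration operation is favoured.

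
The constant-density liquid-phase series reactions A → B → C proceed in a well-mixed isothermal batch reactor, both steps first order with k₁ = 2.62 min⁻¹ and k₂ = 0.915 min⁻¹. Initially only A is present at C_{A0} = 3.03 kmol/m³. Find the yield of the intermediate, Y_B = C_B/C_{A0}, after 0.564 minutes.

0.567

Solving the coupled first-order balances gives C_B(t) = [k₁/(k₂−k₁)]·C_{A0}·(e^(−k₁t) − e^(−k₂t)).
e^(−k₁t) = e^(−2.62×0.564) = e^(−1.478) = 0.2282; e^(−k₂t) = e^(−0.5161) = 0.5969.
C_B = 2.62×3.03/(0.915−2.62) × (0.2282−0.5969) = (-4.656)×(-0.3687) = 1.717 kmol/m³.
Y_B = C_B/C_{A0} = 1.717/3.03 = 0.567.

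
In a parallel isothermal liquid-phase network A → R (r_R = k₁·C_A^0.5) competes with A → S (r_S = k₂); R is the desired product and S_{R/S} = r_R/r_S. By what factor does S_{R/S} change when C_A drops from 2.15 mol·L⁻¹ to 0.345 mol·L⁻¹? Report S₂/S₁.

S_{R/S} = (k₁/k₂)·C_A^0.5, so S₂/S₁ = (C_{A,2}/C_{A,1})^0.5.
= (0.345/2.15)^0.5 = (0.1605)^0.5 = 0.401.
Selectivity toward R falls as C_A falls — high-concentration operation is favoured.

0.401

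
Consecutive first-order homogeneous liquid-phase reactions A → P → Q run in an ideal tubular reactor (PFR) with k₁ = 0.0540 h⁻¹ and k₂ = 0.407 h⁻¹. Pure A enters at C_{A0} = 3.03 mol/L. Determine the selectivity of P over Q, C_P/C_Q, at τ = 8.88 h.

For first-order series with pure A initially, C_P(τ) = k₁C_{A0}/(k₂−k₁)·(e^(−k₁τ) − e^(−k₂τ)).
e^(−k₁τ) = e^(−0.0540×8.88) = e^(−0.4795) = 0.6191; e^(−k₂τ) = e^(−3.614) = 0.02694.
C_P = 0.0540×3.03/(0.407−0.0540) × (0.6191−0.02694) = 0.4635×0.5921 = 0.2745 mol/L.
C_A = C_{A0}e^(−k₁τ) = 1.876 mol/L, so C_Q = C_{A0}−C_A−C_P = 0.8797 mol/L; C_P/C_Q = 0.312.

0.312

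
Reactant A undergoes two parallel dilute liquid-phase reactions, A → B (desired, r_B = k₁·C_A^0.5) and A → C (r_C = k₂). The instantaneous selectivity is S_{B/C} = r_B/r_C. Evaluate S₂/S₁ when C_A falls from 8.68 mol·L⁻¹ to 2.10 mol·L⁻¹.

0.492

S_{B/C} = (k₁/k₂)·C_A^0.5, so S₂/S₁ = (C_{A,2}/C_{A,1})^0.5.
= (2.10/8.68)^0.5 = (0.2419)^0.5 = 0.492.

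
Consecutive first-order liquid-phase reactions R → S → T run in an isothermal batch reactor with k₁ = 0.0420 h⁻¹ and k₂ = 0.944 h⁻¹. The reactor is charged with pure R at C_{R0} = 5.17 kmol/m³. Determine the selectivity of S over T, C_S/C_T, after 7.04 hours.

The intermediate concentration in a first-order A→B→C sequence is C_S = k₁C_{R0}(e^(−k₁t) − e^(−k₂t))/(k₂−k₁).
e^(−k₁t) = e^(−0.0420×7.04) = e^(−0.2957) = 0.7440; e^(−k₂t) = e^(−6.646) = 0.001300.
C_S = 0.0420×5.17/(0.944−0.0420) × (0.7440−0.001300) = 0.2407×0.7427 = 0.1788 kmol/m³.
C_R = C_{R0}e^(−k₁t) = 3.847 kmol/m³, so C_T = C_{R0}−C_R−C_S = 1.145 kmol/m³; C_S/C_T = 0.156.

0.156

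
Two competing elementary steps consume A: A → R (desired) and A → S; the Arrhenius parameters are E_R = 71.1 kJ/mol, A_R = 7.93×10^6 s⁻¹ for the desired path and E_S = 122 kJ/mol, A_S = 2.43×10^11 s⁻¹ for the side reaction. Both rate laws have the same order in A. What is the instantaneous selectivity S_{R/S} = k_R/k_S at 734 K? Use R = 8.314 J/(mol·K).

0.137

k_R/k_S = (A_R/A_S)·exp[−(E_R−E_S)/(RT)] = (A_R/A_S)·exp[(E_S−E_R)/(RT)].
(E_S−E_R)/(RT) = (122−71.1)×10³/(8.314×734) = 50900/6102 = 8.341.
k_R/k_S = (7.93×10^6/2.43×10^11)·exp(8.341) = 3.263×10^-5 × 4192 = 0.137.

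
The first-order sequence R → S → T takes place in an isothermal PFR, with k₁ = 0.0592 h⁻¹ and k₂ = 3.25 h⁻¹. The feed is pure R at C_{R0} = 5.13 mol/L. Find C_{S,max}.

0.0868 mol/L

Evaluating C_S at τ_opt = ln(k₂/k₁)/(k₂−k₁) gives C_{S,max}/C_{R0} = (k₁/k₂)^[k₂/(k₂−k₁)].
= (0.0592/3.25)^(3.25/(3.25−0.0592)) = (0.01822)^(1.019) = 0.01691.
C_{S,max} = 0.01691×5.13 = 0.0868 mol/L.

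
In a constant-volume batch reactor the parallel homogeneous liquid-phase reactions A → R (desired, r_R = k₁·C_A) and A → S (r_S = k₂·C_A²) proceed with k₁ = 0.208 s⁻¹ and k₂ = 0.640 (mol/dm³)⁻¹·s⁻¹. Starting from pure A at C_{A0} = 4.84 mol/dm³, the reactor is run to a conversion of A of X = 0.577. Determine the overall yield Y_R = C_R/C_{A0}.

0.0522

C_A = C_{A0}(1−X) = 2.047 mol/dm³.
Along a PFR/batch, dC_R/dC_A = −r_R/(r_R+r_S) = −k₁/(k₁+k₂·C_A).
Integrating from C_{A0} to C_A: C_R = (0.208/0.640)·ln[(0.208+0.640·4.84)/(0.208+0.640·2.05)] = 0.3250·ln(3.306/1.518) = 0.2529 mol/dm³.
Y_R = C_R/C_{A0} = 0.2529/4.84 = 0.0522.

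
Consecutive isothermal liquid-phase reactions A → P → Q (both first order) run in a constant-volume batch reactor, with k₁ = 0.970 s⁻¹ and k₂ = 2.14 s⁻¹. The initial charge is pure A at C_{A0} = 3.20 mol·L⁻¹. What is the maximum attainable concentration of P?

At the optimum, C_{P,max}/C_{A0} = (k₁/k₂)^[k₂/(k₂−k₁)].
= (0.970/2.14)^(2.14/(2.14−0.970)) = (0.4533)^(1.829) = 0.2352.
C_{P,max} = 0.2352×3.20 = 0.753 mol·L⁻¹.

0.753 mol·L⁻¹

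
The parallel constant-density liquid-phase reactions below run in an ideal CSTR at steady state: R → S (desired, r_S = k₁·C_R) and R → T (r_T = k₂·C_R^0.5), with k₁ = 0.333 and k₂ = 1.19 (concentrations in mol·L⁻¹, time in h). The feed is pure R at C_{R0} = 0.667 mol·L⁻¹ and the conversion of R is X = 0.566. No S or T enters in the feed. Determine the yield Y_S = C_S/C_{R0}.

Exit C_R = C_{R0}(1−X) = 0.667×0.434 = 0.2895 mol·L⁻¹.
In a CSTR the entire volume is at exit conditions, so r_S = 0.333×0.2895 = 0.09640 and r_T = 1.19×0.2895^0.5 = 0.6403.
Fraction of consumed R going to S: r_S/(r_S+r_T) = 0.1309.
C_S = 0.1309·C_{R0}·X = 0.1309×0.667×0.566 = 0.0494 mol·L⁻¹; Y_S = C_S/C_{R0} = 0.0741.

0.0741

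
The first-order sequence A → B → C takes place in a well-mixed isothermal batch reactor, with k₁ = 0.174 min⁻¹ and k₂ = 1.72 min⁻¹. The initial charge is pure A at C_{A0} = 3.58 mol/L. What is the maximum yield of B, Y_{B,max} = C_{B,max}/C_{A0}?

0.0782

For a first-order series the maximum intermediate yield is C_{B,max}/C_{A0} = (k₁/k₂)^[k₂/(k₂−k₁)].
= (0.174/1.72)^(1.72/(1.72−0.174)) = (0.1012)^(1.113) = 0.07817.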